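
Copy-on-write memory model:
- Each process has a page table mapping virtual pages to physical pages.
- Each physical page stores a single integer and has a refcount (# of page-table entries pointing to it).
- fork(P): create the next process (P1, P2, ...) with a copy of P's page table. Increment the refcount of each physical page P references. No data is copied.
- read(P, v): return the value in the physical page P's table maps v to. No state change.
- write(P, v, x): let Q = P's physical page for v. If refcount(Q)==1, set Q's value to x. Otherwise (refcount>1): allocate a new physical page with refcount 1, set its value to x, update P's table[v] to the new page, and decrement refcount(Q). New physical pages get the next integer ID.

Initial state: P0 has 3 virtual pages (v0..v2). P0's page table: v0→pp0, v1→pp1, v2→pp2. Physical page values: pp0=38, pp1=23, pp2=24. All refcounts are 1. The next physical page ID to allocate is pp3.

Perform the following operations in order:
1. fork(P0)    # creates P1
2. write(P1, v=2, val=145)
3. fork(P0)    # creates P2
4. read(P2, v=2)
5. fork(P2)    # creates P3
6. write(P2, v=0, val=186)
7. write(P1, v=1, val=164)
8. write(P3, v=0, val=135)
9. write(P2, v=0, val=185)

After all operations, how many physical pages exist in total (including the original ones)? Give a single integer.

Op 1: fork(P0) -> P1. 3 ppages; refcounts: pp0:2 pp1:2 pp2:2
Op 2: write(P1, v2, 145). refcount(pp2)=2>1 -> COPY to pp3. 4 ppages; refcounts: pp0:2 pp1:2 pp2:1 pp3:1
Op 3: fork(P0) -> P2. 4 ppages; refcounts: pp0:3 pp1:3 pp2:2 pp3:1
Op 4: read(P2, v2) -> 24. No state change.
Op 5: fork(P2) -> P3. 4 ppages; refcounts: pp0:4 pp1:4 pp2:3 pp3:1
Op 6: write(P2, v0, 186). refcount(pp0)=4>1 -> COPY to pp4. 5 ppages; refcounts: pp0:3 pp1:4 pp2:3 pp3:1 pp4:1
Op 7: write(P1, v1, 164). refcount(pp1)=4>1 -> COPY to pp5. 6 ppages; refcounts: pp0:3 pp1:3 pp2:3 pp3:1 pp4:1 pp5:1
Op 8: write(P3, v0, 135). refcount(pp0)=3>1 -> COPY to pp6. 7 ppages; refcounts: pp0:2 pp1:3 pp2:3 pp3:1 pp4:1 pp5:1 pp6:1
Op 9: write(P2, v0, 185). refcount(pp4)=1 -> write in place. 7 ppages; refcounts: pp0:2 pp1:3 pp2:3 pp3:1 pp4:1 pp5:1 pp6:1

Answer: 7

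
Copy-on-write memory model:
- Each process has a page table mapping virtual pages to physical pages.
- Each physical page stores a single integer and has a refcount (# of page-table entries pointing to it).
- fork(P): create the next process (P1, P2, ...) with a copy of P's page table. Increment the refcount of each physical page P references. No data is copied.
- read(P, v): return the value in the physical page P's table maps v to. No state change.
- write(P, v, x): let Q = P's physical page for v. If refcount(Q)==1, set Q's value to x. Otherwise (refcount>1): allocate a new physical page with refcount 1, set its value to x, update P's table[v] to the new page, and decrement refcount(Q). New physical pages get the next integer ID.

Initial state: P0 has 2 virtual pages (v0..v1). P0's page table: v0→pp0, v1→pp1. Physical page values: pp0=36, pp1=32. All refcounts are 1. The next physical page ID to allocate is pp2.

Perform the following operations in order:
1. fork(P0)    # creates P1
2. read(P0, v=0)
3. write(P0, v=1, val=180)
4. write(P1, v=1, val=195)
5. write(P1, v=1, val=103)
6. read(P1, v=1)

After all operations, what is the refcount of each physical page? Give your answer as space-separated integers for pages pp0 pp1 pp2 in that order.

Op 1: fork(P0) -> P1. 2 ppages; refcounts: pp0:2 pp1:2
Op 2: read(P0, v0) -> 36. No state change.
Op 3: write(P0, v1, 180). refcount(pp1)=2>1 -> COPY to pp2. 3 ppages; refcounts: pp0:2 pp1:1 pp2:1
Op 4: write(P1, v1, 195). refcount(pp1)=1 -> write in place. 3 ppages; refcounts: pp0:2 pp1:1 pp2:1
Op 5: write(P1, v1, 103). refcount(pp1)=1 -> write in place. 3 ppages; refcounts: pp0:2 pp1:1 pp2:1
Op 6: read(P1, v1) -> 103. No state change.

Answer: 2 1 1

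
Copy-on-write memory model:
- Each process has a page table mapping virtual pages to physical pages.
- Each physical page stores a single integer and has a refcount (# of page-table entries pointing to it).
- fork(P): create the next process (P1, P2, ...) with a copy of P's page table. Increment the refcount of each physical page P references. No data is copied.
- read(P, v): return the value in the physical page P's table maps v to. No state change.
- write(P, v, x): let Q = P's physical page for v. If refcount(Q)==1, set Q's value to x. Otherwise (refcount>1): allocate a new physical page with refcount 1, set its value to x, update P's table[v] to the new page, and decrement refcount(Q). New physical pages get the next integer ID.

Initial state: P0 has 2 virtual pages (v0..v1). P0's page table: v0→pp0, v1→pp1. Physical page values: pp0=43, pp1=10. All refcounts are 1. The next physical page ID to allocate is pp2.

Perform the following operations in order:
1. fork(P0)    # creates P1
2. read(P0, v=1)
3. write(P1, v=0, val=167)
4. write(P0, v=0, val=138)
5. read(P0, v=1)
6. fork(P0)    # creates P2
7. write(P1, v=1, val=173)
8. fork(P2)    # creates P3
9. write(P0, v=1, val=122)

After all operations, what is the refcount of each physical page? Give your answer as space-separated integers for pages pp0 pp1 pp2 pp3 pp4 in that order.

Answer: 3 2 1 1 1

Derivation:
Op 1: fork(P0) -> P1. 2 ppages; refcounts: pp0:2 pp1:2
Op 2: read(P0, v1) -> 10. No state change.
Op 3: write(P1, v0, 167). refcount(pp0)=2>1 -> COPY to pp2. 3 ppages; refcounts: pp0:1 pp1:2 pp2:1
Op 4: write(P0, v0, 138). refcount(pp0)=1 -> write in place. 3 ppages; refcounts: pp0:1 pp1:2 pp2:1
Op 5: read(P0, v1) -> 10. No state change.
Op 6: fork(P0) -> P2. 3 ppages; refcounts: pp0:2 pp1:3 pp2:1
Op 7: write(P1, v1, 173). refcount(pp1)=3>1 -> COPY to pp3. 4 ppages; refcounts: pp0:2 pp1:2 pp2:1 pp3:1
Op 8: fork(P2) -> P3. 4 ppages; refcounts: pp0:3 pp1:3 pp2:1 pp3:1
Op 9: write(P0, v1, 122). refcount(pp1)=3>1 -> COPY to pp4. 5 ppages; refcounts: pp0:3 pp1:2 pp2:1 pp3:1 pp4:1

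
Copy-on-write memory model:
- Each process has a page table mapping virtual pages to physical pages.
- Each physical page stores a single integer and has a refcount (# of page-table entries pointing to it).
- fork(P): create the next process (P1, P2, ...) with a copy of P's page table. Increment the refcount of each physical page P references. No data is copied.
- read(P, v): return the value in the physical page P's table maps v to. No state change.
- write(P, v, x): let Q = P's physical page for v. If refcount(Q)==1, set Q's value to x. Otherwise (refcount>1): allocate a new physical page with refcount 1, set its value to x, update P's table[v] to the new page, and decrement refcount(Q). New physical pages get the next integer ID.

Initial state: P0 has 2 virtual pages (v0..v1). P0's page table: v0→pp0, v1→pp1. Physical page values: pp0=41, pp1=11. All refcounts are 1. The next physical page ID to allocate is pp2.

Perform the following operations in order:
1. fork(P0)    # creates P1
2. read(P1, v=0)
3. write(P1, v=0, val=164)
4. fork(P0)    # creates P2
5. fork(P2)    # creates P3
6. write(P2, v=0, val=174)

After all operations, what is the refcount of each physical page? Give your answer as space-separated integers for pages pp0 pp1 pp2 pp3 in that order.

Answer: 2 4 1 1

Derivation:
Op 1: fork(P0) -> P1. 2 ppages; refcounts: pp0:2 pp1:2
Op 2: read(P1, v0) -> 41. No state change.
Op 3: write(P1, v0, 164). refcount(pp0)=2>1 -> COPY to pp2. 3 ppages; refcounts: pp0:1 pp1:2 pp2:1
Op 4: fork(P0) -> P2. 3 ppages; refcounts: pp0:2 pp1:3 pp2:1
Op 5: fork(P2) -> P3. 3 ppages; refcounts: pp0:3 pp1:4 pp2:1
Op 6: write(P2, v0, 174). refcount(pp0)=3>1 -> COPY to pp3. 4 ppages; refcounts: pp0:2 pp1:4 pp2:1 pp3:1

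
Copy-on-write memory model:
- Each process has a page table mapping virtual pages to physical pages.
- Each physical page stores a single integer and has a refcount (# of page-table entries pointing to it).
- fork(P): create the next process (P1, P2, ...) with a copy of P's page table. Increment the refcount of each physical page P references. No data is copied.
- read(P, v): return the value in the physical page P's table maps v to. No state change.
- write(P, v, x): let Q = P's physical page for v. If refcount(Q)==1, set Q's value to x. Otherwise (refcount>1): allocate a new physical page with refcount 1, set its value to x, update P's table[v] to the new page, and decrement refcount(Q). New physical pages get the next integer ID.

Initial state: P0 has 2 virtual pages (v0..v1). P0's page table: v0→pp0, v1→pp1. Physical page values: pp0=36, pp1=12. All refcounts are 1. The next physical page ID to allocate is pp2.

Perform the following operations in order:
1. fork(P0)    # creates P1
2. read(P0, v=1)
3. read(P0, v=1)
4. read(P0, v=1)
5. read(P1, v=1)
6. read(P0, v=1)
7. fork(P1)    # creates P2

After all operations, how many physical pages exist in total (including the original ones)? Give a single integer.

Answer: 2

Derivation:
Op 1: fork(P0) -> P1. 2 ppages; refcounts: pp0:2 pp1:2
Op 2: read(P0, v1) -> 12. No state change.
Op 3: read(P0, v1) -> 12. No state change.
Op 4: read(P0, v1) -> 12. No state change.
Op 5: read(P1, v1) -> 12. No state change.
Op 6: read(P0, v1) -> 12. No state change.
Op 7: fork(P1) -> P2. 2 ppages; refcounts: pp0:3 pp1:3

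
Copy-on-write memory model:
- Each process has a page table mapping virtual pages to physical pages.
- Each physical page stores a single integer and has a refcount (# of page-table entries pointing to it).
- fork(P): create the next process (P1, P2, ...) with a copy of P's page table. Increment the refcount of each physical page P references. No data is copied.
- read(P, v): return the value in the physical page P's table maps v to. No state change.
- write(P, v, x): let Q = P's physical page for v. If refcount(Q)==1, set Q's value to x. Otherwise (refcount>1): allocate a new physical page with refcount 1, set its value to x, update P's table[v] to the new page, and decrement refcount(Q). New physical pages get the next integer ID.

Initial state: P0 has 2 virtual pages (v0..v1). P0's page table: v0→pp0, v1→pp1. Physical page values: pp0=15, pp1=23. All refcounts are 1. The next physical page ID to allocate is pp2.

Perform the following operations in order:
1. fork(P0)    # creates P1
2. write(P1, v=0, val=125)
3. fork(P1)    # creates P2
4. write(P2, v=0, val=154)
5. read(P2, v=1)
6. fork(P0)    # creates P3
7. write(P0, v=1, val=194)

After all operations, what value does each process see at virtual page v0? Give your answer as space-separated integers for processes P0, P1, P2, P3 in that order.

Op 1: fork(P0) -> P1. 2 ppages; refcounts: pp0:2 pp1:2
Op 2: write(P1, v0, 125). refcount(pp0)=2>1 -> COPY to pp2. 3 ppages; refcounts: pp0:1 pp1:2 pp2:1
Op 3: fork(P1) -> P2. 3 ppages; refcounts: pp0:1 pp1:3 pp2:2
Op 4: write(P2, v0, 154). refcount(pp2)=2>1 -> COPY to pp3. 4 ppages; refcounts: pp0:1 pp1:3 pp2:1 pp3:1
Op 5: read(P2, v1) -> 23. No state change.
Op 6: fork(P0) -> P3. 4 ppages; refcounts: pp0:2 pp1:4 pp2:1 pp3:1
Op 7: write(P0, v1, 194). refcount(pp1)=4>1 -> COPY to pp4. 5 ppages; refcounts: pp0:2 pp1:3 pp2:1 pp3:1 pp4:1
P0: v0 -> pp0 = 15
P1: v0 -> pp2 = 125
P2: v0 -> pp3 = 154
P3: v0 -> pp0 = 15

Answer: 15 125 154 15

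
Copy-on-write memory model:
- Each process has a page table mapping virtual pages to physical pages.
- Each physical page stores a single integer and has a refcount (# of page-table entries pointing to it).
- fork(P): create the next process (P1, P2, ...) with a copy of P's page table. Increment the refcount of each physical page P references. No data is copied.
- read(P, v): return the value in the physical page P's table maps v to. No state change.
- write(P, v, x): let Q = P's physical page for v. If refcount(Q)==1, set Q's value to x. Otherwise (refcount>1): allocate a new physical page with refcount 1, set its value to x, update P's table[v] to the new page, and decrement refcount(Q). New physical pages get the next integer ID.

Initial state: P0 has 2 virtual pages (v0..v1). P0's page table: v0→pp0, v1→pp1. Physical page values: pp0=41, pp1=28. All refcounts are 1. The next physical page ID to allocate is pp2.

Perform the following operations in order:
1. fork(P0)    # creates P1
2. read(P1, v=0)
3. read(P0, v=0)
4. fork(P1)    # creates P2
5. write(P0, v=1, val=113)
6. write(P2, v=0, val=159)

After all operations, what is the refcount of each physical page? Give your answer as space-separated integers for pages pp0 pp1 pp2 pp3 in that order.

Answer: 2 2 1 1

Derivation:
Op 1: fork(P0) -> P1. 2 ppages; refcounts: pp0:2 pp1:2
Op 2: read(P1, v0) -> 41. No state change.
Op 3: read(P0, v0) -> 41. No state change.
Op 4: fork(P1) -> P2. 2 ppages; refcounts: pp0:3 pp1:3
Op 5: write(P0, v1, 113). refcount(pp1)=3>1 -> COPY to pp2. 3 ppages; refcounts: pp0:3 pp1:2 pp2:1
Op 6: write(P2, v0, 159). refcount(pp0)=3>1 -> COPY to pp3. 4 ppages; refcounts: pp0:2 pp1:2 pp2:1 pp3:1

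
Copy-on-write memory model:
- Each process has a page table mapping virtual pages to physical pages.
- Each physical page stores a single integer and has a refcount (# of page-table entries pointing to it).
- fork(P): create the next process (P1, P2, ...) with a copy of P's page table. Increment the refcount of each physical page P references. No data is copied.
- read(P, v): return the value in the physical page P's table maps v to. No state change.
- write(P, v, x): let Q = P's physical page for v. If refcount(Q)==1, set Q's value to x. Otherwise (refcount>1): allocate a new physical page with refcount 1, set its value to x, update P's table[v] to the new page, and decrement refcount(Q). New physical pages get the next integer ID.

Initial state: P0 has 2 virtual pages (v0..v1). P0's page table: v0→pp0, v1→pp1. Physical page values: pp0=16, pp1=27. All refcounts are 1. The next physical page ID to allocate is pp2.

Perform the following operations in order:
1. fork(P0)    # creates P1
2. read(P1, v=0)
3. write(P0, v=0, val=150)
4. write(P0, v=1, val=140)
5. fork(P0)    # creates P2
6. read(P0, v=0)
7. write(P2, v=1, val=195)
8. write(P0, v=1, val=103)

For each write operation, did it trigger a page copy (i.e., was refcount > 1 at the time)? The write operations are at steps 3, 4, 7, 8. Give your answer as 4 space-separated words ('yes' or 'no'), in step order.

Op 1: fork(P0) -> P1. 2 ppages; refcounts: pp0:2 pp1:2
Op 2: read(P1, v0) -> 16. No state change.
Op 3: write(P0, v0, 150). refcount(pp0)=2>1 -> COPY to pp2. 3 ppages; refcounts: pp0:1 pp1:2 pp2:1
Op 4: write(P0, v1, 140). refcount(pp1)=2>1 -> COPY to pp3. 4 ppages; refcounts: pp0:1 pp1:1 pp2:1 pp3:1
Op 5: fork(P0) -> P2. 4 ppages; refcounts: pp0:1 pp1:1 pp2:2 pp3:2
Op 6: read(P0, v0) -> 150. No state change.
Op 7: write(P2, v1, 195). refcount(pp3)=2>1 -> COPY to pp4. 5 ppages; refcounts: pp0:1 pp1:1 pp2:2 pp3:1 pp4:1
Op 8: write(P0, v1, 103). refcount(pp3)=1 -> write in place. 5 ppages; refcounts: pp0:1 pp1:1 pp2:2 pp3:1 pp4:1

yes yes yes no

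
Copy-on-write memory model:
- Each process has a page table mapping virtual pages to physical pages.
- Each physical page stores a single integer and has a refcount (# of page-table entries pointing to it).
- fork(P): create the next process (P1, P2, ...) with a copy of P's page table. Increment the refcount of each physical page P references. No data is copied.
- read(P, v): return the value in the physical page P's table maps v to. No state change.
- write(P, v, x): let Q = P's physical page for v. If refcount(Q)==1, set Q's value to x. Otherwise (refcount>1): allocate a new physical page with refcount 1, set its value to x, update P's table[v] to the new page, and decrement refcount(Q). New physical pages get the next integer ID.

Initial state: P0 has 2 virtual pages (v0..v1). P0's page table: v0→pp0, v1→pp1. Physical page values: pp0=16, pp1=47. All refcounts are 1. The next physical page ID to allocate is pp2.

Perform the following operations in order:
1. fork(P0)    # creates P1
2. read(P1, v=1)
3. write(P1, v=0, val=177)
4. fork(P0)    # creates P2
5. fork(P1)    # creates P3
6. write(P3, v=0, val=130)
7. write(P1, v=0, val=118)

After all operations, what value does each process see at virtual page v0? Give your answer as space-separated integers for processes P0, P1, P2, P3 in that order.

Answer: 16 118 16 130

Derivation:
Op 1: fork(P0) -> P1. 2 ppages; refcounts: pp0:2 pp1:2
Op 2: read(P1, v1) -> 47. No state change.
Op 3: write(P1, v0, 177). refcount(pp0)=2>1 -> COPY to pp2. 3 ppages; refcounts: pp0:1 pp1:2 pp2:1
Op 4: fork(P0) -> P2. 3 ppages; refcounts: pp0:2 pp1:3 pp2:1
Op 5: fork(P1) -> P3. 3 ppages; refcounts: pp0:2 pp1:4 pp2:2
Op 6: write(P3, v0, 130). refcount(pp2)=2>1 -> COPY to pp3. 4 ppages; refcounts: pp0:2 pp1:4 pp2:1 pp3:1
Op 7: write(P1, v0, 118). refcount(pp2)=1 -> write in place. 4 ppages; refcounts: pp0:2 pp1:4 pp2:1 pp3:1
P0: v0 -> pp0 = 16
P1: v0 -> pp2 = 118
P2: v0 -> pp0 = 16
P3: v0 -> pp3 = 130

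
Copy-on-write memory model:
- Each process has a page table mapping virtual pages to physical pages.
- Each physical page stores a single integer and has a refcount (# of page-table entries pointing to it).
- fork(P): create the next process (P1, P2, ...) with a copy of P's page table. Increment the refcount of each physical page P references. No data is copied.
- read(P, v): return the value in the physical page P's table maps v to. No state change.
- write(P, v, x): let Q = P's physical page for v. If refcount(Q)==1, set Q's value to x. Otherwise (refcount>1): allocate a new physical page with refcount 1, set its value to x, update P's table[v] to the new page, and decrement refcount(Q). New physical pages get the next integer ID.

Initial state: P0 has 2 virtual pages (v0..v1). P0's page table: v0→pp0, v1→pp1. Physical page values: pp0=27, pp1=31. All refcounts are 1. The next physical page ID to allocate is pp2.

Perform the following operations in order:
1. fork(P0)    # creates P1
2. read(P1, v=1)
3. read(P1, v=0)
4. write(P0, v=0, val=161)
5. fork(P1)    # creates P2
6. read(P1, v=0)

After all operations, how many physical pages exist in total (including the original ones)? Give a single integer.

Op 1: fork(P0) -> P1. 2 ppages; refcounts: pp0:2 pp1:2
Op 2: read(P1, v1) -> 31. No state change.
Op 3: read(P1, v0) -> 27. No state change.
Op 4: write(P0, v0, 161). refcount(pp0)=2>1 -> COPY to pp2. 3 ppages; refcounts: pp0:1 pp1:2 pp2:1
Op 5: fork(P1) -> P2. 3 ppages; refcounts: pp0:2 pp1:3 pp2:1
Op 6: read(P1, v0) -> 27. No state change.

Answer: 3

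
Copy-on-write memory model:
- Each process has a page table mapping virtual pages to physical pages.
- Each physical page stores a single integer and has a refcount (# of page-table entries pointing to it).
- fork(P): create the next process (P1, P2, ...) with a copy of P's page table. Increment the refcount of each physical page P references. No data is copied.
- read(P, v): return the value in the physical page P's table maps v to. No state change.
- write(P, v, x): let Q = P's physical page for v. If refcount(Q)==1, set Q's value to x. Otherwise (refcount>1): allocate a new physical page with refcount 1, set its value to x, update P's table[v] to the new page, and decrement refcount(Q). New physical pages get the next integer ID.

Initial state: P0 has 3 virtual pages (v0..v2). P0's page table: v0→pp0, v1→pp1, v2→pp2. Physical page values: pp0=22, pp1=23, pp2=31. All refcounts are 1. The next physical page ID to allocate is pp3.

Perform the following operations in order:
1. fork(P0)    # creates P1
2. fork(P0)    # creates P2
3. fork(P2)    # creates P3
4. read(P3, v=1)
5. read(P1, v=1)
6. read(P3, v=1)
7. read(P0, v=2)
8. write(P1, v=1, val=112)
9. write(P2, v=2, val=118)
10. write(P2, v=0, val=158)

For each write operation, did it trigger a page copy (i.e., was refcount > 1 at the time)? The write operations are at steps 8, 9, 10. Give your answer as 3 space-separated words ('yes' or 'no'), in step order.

Op 1: fork(P0) -> P1. 3 ppages; refcounts: pp0:2 pp1:2 pp2:2
Op 2: fork(P0) -> P2. 3 ppages; refcounts: pp0:3 pp1:3 pp2:3
Op 3: fork(P2) -> P3. 3 ppages; refcounts: pp0:4 pp1:4 pp2:4
Op 4: read(P3, v1) -> 23. No state change.
Op 5: read(P1, v1) -> 23. No state change.
Op 6: read(P3, v1) -> 23. No state change.
Op 7: read(P0, v2) -> 31. No state change.
Op 8: write(P1, v1, 112). refcount(pp1)=4>1 -> COPY to pp3. 4 ppages; refcounts: pp0:4 pp1:3 pp2:4 pp3:1
Op 9: write(P2, v2, 118). refcount(pp2)=4>1 -> COPY to pp4. 5 ppages; refcounts: pp0:4 pp1:3 pp2:3 pp3:1 pp4:1
Op 10: write(P2, v0, 158). refcount(pp0)=4>1 -> COPY to pp5. 6 ppages; refcounts: pp0:3 pp1:3 pp2:3 pp3:1 pp4:1 pp5:1

yes yes yes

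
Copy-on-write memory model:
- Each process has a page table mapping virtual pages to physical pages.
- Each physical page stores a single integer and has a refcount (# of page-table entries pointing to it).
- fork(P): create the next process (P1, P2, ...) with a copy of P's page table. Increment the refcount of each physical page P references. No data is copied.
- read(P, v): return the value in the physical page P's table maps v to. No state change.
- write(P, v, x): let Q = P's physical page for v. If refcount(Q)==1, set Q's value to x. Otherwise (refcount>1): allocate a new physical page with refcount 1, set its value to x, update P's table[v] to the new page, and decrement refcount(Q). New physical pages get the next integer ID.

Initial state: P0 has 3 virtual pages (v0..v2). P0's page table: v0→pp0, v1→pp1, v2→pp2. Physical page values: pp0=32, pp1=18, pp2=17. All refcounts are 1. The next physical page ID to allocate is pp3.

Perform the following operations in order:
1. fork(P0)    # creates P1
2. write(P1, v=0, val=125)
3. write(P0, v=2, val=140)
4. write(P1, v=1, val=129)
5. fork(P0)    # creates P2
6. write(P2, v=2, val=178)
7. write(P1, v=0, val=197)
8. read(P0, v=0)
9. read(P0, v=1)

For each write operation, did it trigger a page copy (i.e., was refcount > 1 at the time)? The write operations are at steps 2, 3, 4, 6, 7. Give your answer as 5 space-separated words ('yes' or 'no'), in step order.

Op 1: fork(P0) -> P1. 3 ppages; refcounts: pp0:2 pp1:2 pp2:2
Op 2: write(P1, v0, 125). refcount(pp0)=2>1 -> COPY to pp3. 4 ppages; refcounts: pp0:1 pp1:2 pp2:2 pp3:1
Op 3: write(P0, v2, 140). refcount(pp2)=2>1 -> COPY to pp4. 5 ppages; refcounts: pp0:1 pp1:2 pp2:1 pp3:1 pp4:1
Op 4: write(P1, v1, 129). refcount(pp1)=2>1 -> COPY to pp5. 6 ppages; refcounts: pp0:1 pp1:1 pp2:1 pp3:1 pp4:1 pp5:1
Op 5: fork(P0) -> P2. 6 ppages; refcounts: pp0:2 pp1:2 pp2:1 pp3:1 pp4:2 pp5:1
Op 6: write(P2, v2, 178). refcount(pp4)=2>1 -> COPY to pp6. 7 ppages; refcounts: pp0:2 pp1:2 pp2:1 pp3:1 pp4:1 pp5:1 pp6:1
Op 7: write(P1, v0, 197). refcount(pp3)=1 -> write in place. 7 ppages; refcounts: pp0:2 pp1:2 pp2:1 pp3:1 pp4:1 pp5:1 pp6:1
Op 8: read(P0, v0) -> 32. No state change.
Op 9: read(P0, v1) -> 18. No state change.

yes yes yes yes no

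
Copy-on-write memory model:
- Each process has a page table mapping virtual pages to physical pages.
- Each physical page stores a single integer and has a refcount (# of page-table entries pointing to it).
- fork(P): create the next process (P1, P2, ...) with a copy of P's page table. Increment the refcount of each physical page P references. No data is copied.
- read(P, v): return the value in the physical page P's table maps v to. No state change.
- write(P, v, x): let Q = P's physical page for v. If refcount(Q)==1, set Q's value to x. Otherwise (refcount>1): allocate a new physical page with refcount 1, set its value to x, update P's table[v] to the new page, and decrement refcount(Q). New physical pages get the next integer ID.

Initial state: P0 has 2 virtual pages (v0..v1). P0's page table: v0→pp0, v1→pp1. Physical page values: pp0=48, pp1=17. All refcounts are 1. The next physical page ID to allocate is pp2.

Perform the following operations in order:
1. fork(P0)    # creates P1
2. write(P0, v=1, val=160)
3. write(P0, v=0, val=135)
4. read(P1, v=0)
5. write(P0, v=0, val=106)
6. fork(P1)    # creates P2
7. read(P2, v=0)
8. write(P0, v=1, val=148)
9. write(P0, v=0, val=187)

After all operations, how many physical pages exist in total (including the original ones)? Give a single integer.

Answer: 4

Derivation:
Op 1: fork(P0) -> P1. 2 ppages; refcounts: pp0:2 pp1:2
Op 2: write(P0, v1, 160). refcount(pp1)=2>1 -> COPY to pp2. 3 ppages; refcounts: pp0:2 pp1:1 pp2:1
Op 3: write(P0, v0, 135). refcount(pp0)=2>1 -> COPY to pp3. 4 ppages; refcounts: pp0:1 pp1:1 pp2:1 pp3:1
Op 4: read(P1, v0) -> 48. No state change.
Op 5: write(P0, v0, 106). refcount(pp3)=1 -> write in place. 4 ppages; refcounts: pp0:1 pp1:1 pp2:1 pp3:1
Op 6: fork(P1) -> P2. 4 ppages; refcounts: pp0:2 pp1:2 pp2:1 pp3:1
Op 7: read(P2, v0) -> 48. No state change.
Op 8: write(P0, v1, 148). refcount(pp2)=1 -> write in place. 4 ppages; refcounts: pp0:2 pp1:2 pp2:1 pp3:1
Op 9: write(P0, v0, 187). refcount(pp3)=1 -> write in place. 4 ppages; refcounts: pp0:2 pp1:2 pp2:1 pp3:1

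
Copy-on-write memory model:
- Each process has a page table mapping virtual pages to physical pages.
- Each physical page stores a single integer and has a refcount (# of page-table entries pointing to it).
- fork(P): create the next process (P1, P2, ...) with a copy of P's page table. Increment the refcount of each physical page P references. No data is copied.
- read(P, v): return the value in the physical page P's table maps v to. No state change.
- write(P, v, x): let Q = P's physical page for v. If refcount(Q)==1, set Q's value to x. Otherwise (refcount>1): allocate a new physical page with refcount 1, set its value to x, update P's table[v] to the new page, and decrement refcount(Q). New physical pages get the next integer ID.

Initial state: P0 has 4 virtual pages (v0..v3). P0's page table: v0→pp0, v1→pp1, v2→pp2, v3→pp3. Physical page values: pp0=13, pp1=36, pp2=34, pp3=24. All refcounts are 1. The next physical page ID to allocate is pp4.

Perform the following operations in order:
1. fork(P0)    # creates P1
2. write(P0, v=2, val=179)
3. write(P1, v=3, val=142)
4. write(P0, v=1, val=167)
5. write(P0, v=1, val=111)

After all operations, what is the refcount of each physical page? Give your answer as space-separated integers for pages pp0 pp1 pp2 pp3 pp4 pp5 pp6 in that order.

Op 1: fork(P0) -> P1. 4 ppages; refcounts: pp0:2 pp1:2 pp2:2 pp3:2
Op 2: write(P0, v2, 179). refcount(pp2)=2>1 -> COPY to pp4. 5 ppages; refcounts: pp0:2 pp1:2 pp2:1 pp3:2 pp4:1
Op 3: write(P1, v3, 142). refcount(pp3)=2>1 -> COPY to pp5. 6 ppages; refcounts: pp0:2 pp1:2 pp2:1 pp3:1 pp4:1 pp5:1
Op 4: write(P0, v1, 167). refcount(pp1)=2>1 -> COPY to pp6. 7 ppages; refcounts: pp0:2 pp1:1 pp2:1 pp3:1 pp4:1 pp5:1 pp6:1
Op 5: write(P0, v1, 111). refcount(pp6)=1 -> write in place. 7 ppages; refcounts: pp0:2 pp1:1 pp2:1 pp3:1 pp4:1 pp5:1 pp6:1

Answer: 2 1 1 1 1 1 1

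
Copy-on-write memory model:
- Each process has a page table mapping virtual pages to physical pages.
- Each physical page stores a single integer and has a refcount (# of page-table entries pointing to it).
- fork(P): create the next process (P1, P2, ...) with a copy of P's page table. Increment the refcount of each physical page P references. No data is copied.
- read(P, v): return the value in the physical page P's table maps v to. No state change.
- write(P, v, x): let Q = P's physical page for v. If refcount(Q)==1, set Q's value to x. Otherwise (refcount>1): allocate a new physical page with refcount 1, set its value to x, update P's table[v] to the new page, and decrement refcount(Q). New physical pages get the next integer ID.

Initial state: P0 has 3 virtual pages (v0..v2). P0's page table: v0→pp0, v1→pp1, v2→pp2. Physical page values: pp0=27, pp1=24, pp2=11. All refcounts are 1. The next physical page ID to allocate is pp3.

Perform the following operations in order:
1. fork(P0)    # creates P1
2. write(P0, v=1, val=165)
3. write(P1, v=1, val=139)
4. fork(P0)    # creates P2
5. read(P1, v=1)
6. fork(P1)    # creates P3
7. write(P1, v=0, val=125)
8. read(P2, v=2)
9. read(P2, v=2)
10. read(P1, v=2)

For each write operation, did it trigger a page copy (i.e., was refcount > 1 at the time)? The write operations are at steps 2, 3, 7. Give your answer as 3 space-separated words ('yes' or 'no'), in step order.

Op 1: fork(P0) -> P1. 3 ppages; refcounts: pp0:2 pp1:2 pp2:2
Op 2: write(P0, v1, 165). refcount(pp1)=2>1 -> COPY to pp3. 4 ppages; refcounts: pp0:2 pp1:1 pp2:2 pp3:1
Op 3: write(P1, v1, 139). refcount(pp1)=1 -> write in place. 4 ppages; refcounts: pp0:2 pp1:1 pp2:2 pp3:1
Op 4: fork(P0) -> P2. 4 ppages; refcounts: pp0:3 pp1:1 pp2:3 pp3:2
Op 5: read(P1, v1) -> 139. No state change.
Op 6: fork(P1) -> P3. 4 ppages; refcounts: pp0:4 pp1:2 pp2:4 pp3:2
Op 7: write(P1, v0, 125). refcount(pp0)=4>1 -> COPY to pp4. 5 ppages; refcounts: pp0:3 pp1:2 pp2:4 pp3:2 pp4:1
Op 8: read(P2, v2) -> 11. No state change.
Op 9: read(P2, v2) -> 11. No state change.
Op 10: read(P1, v2) -> 11. No state change.

yes no yes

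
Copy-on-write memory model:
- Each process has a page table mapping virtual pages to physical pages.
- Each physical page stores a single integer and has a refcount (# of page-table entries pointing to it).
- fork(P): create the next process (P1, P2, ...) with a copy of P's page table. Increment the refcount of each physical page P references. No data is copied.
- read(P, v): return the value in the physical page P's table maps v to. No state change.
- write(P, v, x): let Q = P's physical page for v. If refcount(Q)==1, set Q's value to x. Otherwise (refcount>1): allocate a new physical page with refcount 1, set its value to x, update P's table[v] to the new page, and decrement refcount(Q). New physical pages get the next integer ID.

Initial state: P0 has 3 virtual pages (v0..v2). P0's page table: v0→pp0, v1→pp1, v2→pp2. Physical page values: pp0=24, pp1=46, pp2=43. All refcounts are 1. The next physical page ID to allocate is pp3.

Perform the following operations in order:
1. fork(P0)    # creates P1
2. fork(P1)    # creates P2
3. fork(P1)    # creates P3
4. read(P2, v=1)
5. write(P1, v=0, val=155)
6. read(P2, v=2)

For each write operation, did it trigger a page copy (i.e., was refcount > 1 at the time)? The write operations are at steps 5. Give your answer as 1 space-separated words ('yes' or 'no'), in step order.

Op 1: fork(P0) -> P1. 3 ppages; refcounts: pp0:2 pp1:2 pp2:2
Op 2: fork(P1) -> P2. 3 ppages; refcounts: pp0:3 pp1:3 pp2:3
Op 3: fork(P1) -> P3. 3 ppages; refcounts: pp0:4 pp1:4 pp2:4
Op 4: read(P2, v1) -> 46. No state change.
Op 5: write(P1, v0, 155). refcount(pp0)=4>1 -> COPY to pp3. 4 ppages; refcounts: pp0:3 pp1:4 pp2:4 pp3:1
Op 6: read(P2, v2) -> 43. No state change.

yes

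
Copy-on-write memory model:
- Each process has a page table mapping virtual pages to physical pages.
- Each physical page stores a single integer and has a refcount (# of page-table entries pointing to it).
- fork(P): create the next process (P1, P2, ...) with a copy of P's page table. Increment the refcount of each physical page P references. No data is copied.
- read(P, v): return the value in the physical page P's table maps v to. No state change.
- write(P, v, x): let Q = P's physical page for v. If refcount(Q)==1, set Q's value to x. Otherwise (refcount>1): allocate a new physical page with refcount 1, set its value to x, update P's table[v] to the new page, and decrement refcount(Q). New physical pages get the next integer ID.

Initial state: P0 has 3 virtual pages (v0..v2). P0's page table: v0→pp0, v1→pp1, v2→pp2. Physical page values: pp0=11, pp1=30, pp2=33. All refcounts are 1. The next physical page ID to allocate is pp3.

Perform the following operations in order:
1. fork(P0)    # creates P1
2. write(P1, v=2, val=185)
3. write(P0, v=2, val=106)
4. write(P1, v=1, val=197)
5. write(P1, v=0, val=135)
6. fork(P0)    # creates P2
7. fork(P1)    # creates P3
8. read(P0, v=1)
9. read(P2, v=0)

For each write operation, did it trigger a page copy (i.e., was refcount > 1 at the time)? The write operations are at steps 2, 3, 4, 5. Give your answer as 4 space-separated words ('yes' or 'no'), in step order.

Op 1: fork(P0) -> P1. 3 ppages; refcounts: pp0:2 pp1:2 pp2:2
Op 2: write(P1, v2, 185). refcount(pp2)=2>1 -> COPY to pp3. 4 ppages; refcounts: pp0:2 pp1:2 pp2:1 pp3:1
Op 3: write(P0, v2, 106). refcount(pp2)=1 -> write in place. 4 ppages; refcounts: pp0:2 pp1:2 pp2:1 pp3:1
Op 4: write(P1, v1, 197). refcount(pp1)=2>1 -> COPY to pp4. 5 ppages; refcounts: pp0:2 pp1:1 pp2:1 pp3:1 pp4:1
Op 5: write(P1, v0, 135). refcount(pp0)=2>1 -> COPY to pp5. 6 ppages; refcounts: pp0:1 pp1:1 pp2:1 pp3:1 pp4:1 pp5:1
Op 6: fork(P0) -> P2. 6 ppages; refcounts: pp0:2 pp1:2 pp2:2 pp3:1 pp4:1 pp5:1
Op 7: fork(P1) -> P3. 6 ppages; refcounts: pp0:2 pp1:2 pp2:2 pp3:2 pp4:2 pp5:2
Op 8: read(P0, v1) -> 30. No state change.
Op 9: read(P2, v0) -> 11. No state change.

yes no yes yes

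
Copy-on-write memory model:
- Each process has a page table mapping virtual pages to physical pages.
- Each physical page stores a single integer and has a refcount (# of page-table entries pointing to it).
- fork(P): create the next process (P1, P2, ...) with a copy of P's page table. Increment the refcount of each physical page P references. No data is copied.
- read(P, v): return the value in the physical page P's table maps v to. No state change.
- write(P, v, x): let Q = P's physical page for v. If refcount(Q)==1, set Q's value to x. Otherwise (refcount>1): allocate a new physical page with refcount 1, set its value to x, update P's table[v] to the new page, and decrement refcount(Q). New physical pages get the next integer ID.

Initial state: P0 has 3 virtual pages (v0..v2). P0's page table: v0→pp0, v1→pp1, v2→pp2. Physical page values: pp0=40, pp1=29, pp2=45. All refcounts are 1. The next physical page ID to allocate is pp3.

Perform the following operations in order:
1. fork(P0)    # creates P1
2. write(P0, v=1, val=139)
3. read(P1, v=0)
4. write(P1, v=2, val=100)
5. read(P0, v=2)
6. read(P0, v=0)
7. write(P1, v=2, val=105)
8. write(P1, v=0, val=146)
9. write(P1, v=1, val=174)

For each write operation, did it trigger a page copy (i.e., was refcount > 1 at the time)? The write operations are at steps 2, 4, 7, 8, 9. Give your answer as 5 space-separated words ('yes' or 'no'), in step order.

Op 1: fork(P0) -> P1. 3 ppages; refcounts: pp0:2 pp1:2 pp2:2
Op 2: write(P0, v1, 139). refcount(pp1)=2>1 -> COPY to pp3. 4 ppages; refcounts: pp0:2 pp1:1 pp2:2 pp3:1
Op 3: read(P1, v0) -> 40. No state change.
Op 4: write(P1, v2, 100). refcount(pp2)=2>1 -> COPY to pp4. 5 ppages; refcounts: pp0:2 pp1:1 pp2:1 pp3:1 pp4:1
Op 5: read(P0, v2) -> 45. No state change.
Op 6: read(P0, v0) -> 40. No state change.
Op 7: write(P1, v2, 105). refcount(pp4)=1 -> write in place. 5 ppages; refcounts: pp0:2 pp1:1 pp2:1 pp3:1 pp4:1
Op 8: write(P1, v0, 146). refcount(pp0)=2>1 -> COPY to pp5. 6 ppages; refcounts: pp0:1 pp1:1 pp2:1 pp3:1 pp4:1 pp5:1
Op 9: write(P1, v1, 174). refcount(pp1)=1 -> write in place. 6 ppages; refcounts: pp0:1 pp1:1 pp2:1 pp3:1 pp4:1 pp5:1

yes yes no yes no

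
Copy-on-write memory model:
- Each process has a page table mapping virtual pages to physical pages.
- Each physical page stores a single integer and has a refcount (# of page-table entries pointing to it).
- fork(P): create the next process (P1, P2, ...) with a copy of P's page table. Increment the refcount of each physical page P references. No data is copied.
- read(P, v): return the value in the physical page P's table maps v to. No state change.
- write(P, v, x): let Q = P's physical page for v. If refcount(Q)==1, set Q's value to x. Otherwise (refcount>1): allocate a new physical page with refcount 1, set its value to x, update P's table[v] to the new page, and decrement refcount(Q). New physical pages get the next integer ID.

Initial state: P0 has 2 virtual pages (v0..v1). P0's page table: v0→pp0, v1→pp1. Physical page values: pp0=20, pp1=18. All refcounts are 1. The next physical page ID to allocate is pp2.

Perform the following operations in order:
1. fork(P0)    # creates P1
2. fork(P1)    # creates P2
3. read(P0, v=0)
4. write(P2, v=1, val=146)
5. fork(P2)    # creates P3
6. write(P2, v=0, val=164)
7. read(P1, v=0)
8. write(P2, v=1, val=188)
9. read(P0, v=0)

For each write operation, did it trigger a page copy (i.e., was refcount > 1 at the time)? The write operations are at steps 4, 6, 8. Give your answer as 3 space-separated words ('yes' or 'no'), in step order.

Op 1: fork(P0) -> P1. 2 ppages; refcounts: pp0:2 pp1:2
Op 2: fork(P1) -> P2. 2 ppages; refcounts: pp0:3 pp1:3
Op 3: read(P0, v0) -> 20. No state change.
Op 4: write(P2, v1, 146). refcount(pp1)=3>1 -> COPY to pp2. 3 ppages; refcounts: pp0:3 pp1:2 pp2:1
Op 5: fork(P2) -> P3. 3 ppages; refcounts: pp0:4 pp1:2 pp2:2
Op 6: write(P2, v0, 164). refcount(pp0)=4>1 -> COPY to pp3. 4 ppages; refcounts: pp0:3 pp1:2 pp2:2 pp3:1
Op 7: read(P1, v0) -> 20. No state change.
Op 8: write(P2, v1, 188). refcount(pp2)=2>1 -> COPY to pp4. 5 ppages; refcounts: pp0:3 pp1:2 pp2:1 pp3:1 pp4:1
Op 9: read(P0, v0) -> 20. No state change.

yes yes yes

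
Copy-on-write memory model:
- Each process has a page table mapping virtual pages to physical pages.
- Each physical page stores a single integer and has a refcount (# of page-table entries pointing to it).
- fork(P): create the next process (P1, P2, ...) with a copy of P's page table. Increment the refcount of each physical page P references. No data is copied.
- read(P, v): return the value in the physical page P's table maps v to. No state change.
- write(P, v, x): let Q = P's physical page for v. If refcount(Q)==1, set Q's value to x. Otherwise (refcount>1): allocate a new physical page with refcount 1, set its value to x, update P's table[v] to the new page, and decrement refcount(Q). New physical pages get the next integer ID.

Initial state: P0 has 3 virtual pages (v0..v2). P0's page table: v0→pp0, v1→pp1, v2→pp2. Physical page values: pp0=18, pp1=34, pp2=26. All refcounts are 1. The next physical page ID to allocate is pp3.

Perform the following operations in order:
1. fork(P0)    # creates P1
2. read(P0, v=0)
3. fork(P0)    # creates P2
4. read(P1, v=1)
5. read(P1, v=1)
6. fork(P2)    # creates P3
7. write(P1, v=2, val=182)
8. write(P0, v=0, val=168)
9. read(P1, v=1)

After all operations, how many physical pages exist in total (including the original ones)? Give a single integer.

Answer: 5

Derivation:
Op 1: fork(P0) -> P1. 3 ppages; refcounts: pp0:2 pp1:2 pp2:2
Op 2: read(P0, v0) -> 18. No state change.
Op 3: fork(P0) -> P2. 3 ppages; refcounts: pp0:3 pp1:3 pp2:3
Op 4: read(P1, v1) -> 34. No state change.
Op 5: read(P1, v1) -> 34. No state change.
Op 6: fork(P2) -> P3. 3 ppages; refcounts: pp0:4 pp1:4 pp2:4
Op 7: write(P1, v2, 182). refcount(pp2)=4>1 -> COPY to pp3. 4 ppages; refcounts: pp0:4 pp1:4 pp2:3 pp3:1
Op 8: write(P0, v0, 168). refcount(pp0)=4>1 -> COPY to pp4. 5 ppages; refcounts: pp0:3 pp1:4 pp2:3 pp3:1 pp4:1
Op 9: read(P1, v1) -> 34. No state change.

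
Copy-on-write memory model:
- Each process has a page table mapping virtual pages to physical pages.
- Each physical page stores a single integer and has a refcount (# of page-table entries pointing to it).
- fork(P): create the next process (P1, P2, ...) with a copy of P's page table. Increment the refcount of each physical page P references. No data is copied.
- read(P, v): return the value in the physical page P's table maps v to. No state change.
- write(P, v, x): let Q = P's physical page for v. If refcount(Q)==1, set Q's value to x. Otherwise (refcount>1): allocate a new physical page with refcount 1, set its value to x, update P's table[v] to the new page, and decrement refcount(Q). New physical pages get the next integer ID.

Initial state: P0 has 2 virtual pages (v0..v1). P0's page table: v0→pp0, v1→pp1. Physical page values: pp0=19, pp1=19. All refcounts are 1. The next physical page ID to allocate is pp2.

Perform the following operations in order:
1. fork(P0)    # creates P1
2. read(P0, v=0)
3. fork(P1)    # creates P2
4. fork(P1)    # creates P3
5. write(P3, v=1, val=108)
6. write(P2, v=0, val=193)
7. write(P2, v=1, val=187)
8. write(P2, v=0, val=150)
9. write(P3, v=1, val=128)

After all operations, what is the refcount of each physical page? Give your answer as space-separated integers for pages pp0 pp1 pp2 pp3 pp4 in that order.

Answer: 3 2 1 1 1

Derivation:
Op 1: fork(P0) -> P1. 2 ppages; refcounts: pp0:2 pp1:2
Op 2: read(P0, v0) -> 19. No state change.
Op 3: fork(P1) -> P2. 2 ppages; refcounts: pp0:3 pp1:3
Op 4: fork(P1) -> P3. 2 ppages; refcounts: pp0:4 pp1:4
Op 5: write(P3, v1, 108). refcount(pp1)=4>1 -> COPY to pp2. 3 ppages; refcounts: pp0:4 pp1:3 pp2:1
Op 6: write(P2, v0, 193). refcount(pp0)=4>1 -> COPY to pp3. 4 ppages; refcounts: pp0:3 pp1:3 pp2:1 pp3:1
Op 7: write(P2, v1, 187). refcount(pp1)=3>1 -> COPY to pp4. 5 ppages; refcounts: pp0:3 pp1:2 pp2:1 pp3:1 pp4:1
Op 8: write(P2, v0, 150). refcount(pp3)=1 -> write in place. 5 ppages; refcounts: pp0:3 pp1:2 pp2:1 pp3:1 pp4:1
Op 9: write(P3, v1, 128). refcount(pp2)=1 -> write in place. 5 ppages; refcounts: pp0:3 pp1:2 pp2:1 pp3:1 pp4:1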